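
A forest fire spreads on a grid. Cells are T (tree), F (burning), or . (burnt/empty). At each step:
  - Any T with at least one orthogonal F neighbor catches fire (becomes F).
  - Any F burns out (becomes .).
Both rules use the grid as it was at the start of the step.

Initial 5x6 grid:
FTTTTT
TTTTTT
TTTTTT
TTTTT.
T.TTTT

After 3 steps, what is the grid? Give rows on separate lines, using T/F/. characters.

Step 1: 2 trees catch fire, 1 burn out
  .FTTTT
  FTTTTT
  TTTTTT
  TTTTT.
  T.TTTT
Step 2: 3 trees catch fire, 2 burn out
  ..FTTT
  .FTTTT
  FTTTTT
  TTTTT.
  T.TTTT
Step 3: 4 trees catch fire, 3 burn out
  ...FTT
  ..FTTT
  .FTTTT
  FTTTT.
  T.TTTT

...FTT
..FTTT
.FTTTT
FTTTT.
T.TTTT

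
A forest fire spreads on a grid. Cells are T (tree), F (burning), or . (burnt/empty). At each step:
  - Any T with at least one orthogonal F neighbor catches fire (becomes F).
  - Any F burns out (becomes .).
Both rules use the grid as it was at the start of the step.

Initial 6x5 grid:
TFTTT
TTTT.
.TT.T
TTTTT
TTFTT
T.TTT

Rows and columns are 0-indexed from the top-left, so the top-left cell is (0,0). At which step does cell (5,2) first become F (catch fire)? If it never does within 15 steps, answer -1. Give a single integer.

Step 1: cell (5,2)='F' (+7 fires, +2 burnt)
  -> target ignites at step 1
Step 2: cell (5,2)='.' (+10 fires, +7 burnt)
Step 3: cell (5,2)='.' (+6 fires, +10 burnt)
Step 4: cell (5,2)='.' (+1 fires, +6 burnt)
Step 5: cell (5,2)='.' (+0 fires, +1 burnt)
  fire out at step 5

1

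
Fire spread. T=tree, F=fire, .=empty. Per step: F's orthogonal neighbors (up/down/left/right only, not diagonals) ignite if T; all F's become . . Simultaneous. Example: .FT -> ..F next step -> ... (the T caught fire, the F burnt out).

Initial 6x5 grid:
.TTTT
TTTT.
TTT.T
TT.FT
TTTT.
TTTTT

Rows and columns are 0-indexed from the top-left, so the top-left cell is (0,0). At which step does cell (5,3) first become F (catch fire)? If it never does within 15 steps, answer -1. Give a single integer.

Step 1: cell (5,3)='T' (+2 fires, +1 burnt)
Step 2: cell (5,3)='F' (+3 fires, +2 burnt)
  -> target ignites at step 2
Step 3: cell (5,3)='.' (+3 fires, +3 burnt)
Step 4: cell (5,3)='.' (+3 fires, +3 burnt)
Step 5: cell (5,3)='.' (+3 fires, +3 burnt)
Step 6: cell (5,3)='.' (+3 fires, +3 burnt)
Step 7: cell (5,3)='.' (+3 fires, +3 burnt)
Step 8: cell (5,3)='.' (+2 fires, +3 burnt)
Step 9: cell (5,3)='.' (+1 fires, +2 burnt)
Step 10: cell (5,3)='.' (+1 fires, +1 burnt)
Step 11: cell (5,3)='.' (+0 fires, +1 burnt)
  fire out at step 11

2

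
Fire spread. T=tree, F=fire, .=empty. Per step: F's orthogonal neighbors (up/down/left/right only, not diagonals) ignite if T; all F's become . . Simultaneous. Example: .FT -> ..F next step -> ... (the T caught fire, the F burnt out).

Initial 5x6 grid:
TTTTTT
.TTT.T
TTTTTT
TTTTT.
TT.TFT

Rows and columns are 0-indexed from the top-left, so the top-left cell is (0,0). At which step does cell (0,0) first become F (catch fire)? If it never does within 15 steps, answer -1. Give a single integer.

Step 1: cell (0,0)='T' (+3 fires, +1 burnt)
Step 2: cell (0,0)='T' (+2 fires, +3 burnt)
Step 3: cell (0,0)='T' (+3 fires, +2 burnt)
Step 4: cell (0,0)='T' (+4 fires, +3 burnt)
Step 5: cell (0,0)='T' (+6 fires, +4 burnt)
Step 6: cell (0,0)='T' (+5 fires, +6 burnt)
Step 7: cell (0,0)='T' (+1 fires, +5 burnt)
Step 8: cell (0,0)='F' (+1 fires, +1 burnt)
  -> target ignites at step 8
Step 9: cell (0,0)='.' (+0 fires, +1 burnt)
  fire out at step 9

8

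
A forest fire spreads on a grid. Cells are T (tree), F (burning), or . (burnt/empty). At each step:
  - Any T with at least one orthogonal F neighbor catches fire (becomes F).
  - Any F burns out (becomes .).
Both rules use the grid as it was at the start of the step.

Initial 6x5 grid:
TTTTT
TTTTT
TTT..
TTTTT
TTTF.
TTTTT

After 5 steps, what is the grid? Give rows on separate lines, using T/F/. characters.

Step 1: 3 trees catch fire, 1 burn out
  TTTTT
  TTTTT
  TTT..
  TTTFT
  TTF..
  TTTFT
Step 2: 5 trees catch fire, 3 burn out
  TTTTT
  TTTTT
  TTT..
  TTF.F
  TF...
  TTF.F
Step 3: 4 trees catch fire, 5 burn out
  TTTTT
  TTTTT
  TTF..
  TF...
  F....
  TF...
Step 4: 4 trees catch fire, 4 burn out
  TTTTT
  TTFTT
  TF...
  F....
  .....
  F....
Step 5: 4 trees catch fire, 4 burn out
  TTFTT
  TF.FT
  F....
  .....
  .....
  .....

TTFTT
TF.FT
F....
.....
.....
.....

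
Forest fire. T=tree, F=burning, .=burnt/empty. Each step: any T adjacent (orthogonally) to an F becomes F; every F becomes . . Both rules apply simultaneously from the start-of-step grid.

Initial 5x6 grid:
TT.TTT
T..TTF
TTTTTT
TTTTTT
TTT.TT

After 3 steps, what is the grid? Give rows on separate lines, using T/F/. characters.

Step 1: 3 trees catch fire, 1 burn out
  TT.TTF
  T..TF.
  TTTTTF
  TTTTTT
  TTT.TT
Step 2: 4 trees catch fire, 3 burn out
  TT.TF.
  T..F..
  TTTTF.
  TTTTTF
  TTT.TT
Step 3: 4 trees catch fire, 4 burn out
  TT.F..
  T.....
  TTTF..
  TTTTF.
  TTT.TF

TT.F..
T.....
TTTF..
TTTTF.
TTT.TF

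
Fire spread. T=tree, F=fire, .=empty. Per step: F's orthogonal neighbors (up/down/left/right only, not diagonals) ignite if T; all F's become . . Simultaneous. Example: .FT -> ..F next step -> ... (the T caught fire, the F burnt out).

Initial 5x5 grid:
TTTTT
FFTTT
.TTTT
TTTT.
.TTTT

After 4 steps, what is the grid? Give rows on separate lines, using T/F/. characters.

Step 1: 4 trees catch fire, 2 burn out
  FFTTT
  ..FTT
  .FTTT
  TTTT.
  .TTTT
Step 2: 4 trees catch fire, 4 burn out
  ..FTT
  ...FT
  ..FTT
  TFTT.
  .TTTT
Step 3: 6 trees catch fire, 4 burn out
  ...FT
  ....F
  ...FT
  F.FT.
  .FTTT
Step 4: 4 trees catch fire, 6 burn out
  ....F
  .....
  ....F
  ...F.
  ..FTT

....F
.....
....F
...F.
..FTT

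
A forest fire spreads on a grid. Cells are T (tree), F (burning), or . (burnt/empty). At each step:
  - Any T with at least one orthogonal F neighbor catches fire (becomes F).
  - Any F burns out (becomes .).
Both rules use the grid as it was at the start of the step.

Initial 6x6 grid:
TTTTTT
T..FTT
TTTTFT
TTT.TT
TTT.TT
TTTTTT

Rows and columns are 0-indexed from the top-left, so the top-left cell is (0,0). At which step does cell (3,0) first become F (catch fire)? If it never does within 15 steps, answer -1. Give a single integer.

Step 1: cell (3,0)='T' (+5 fires, +2 burnt)
Step 2: cell (3,0)='T' (+6 fires, +5 burnt)
Step 3: cell (3,0)='T' (+6 fires, +6 burnt)
Step 4: cell (3,0)='T' (+6 fires, +6 burnt)
Step 5: cell (3,0)='F' (+4 fires, +6 burnt)
  -> target ignites at step 5
Step 6: cell (3,0)='.' (+2 fires, +4 burnt)
Step 7: cell (3,0)='.' (+1 fires, +2 burnt)
Step 8: cell (3,0)='.' (+0 fires, +1 burnt)
  fire out at step 8

5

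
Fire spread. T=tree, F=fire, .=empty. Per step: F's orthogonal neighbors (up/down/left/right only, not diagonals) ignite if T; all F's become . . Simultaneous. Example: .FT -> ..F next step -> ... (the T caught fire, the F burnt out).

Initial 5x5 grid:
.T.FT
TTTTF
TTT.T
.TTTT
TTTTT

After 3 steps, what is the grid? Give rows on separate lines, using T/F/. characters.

Step 1: 3 trees catch fire, 2 burn out
  .T..F
  TTTF.
  TTT.F
  .TTTT
  TTTTT
Step 2: 2 trees catch fire, 3 burn out
  .T...
  TTF..
  TTT..
  .TTTF
  TTTTT
Step 3: 4 trees catch fire, 2 burn out
  .T...
  TF...
  TTF..
  .TTF.
  TTTTF

.T...
TF...
TTF..
.TTF.
TTTTF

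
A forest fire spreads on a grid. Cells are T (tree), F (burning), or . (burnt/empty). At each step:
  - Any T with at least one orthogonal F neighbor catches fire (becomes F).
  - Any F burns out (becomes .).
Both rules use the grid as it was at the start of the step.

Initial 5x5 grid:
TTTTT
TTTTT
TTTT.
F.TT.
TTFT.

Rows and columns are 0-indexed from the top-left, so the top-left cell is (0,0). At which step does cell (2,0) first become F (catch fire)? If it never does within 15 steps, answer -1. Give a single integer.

Step 1: cell (2,0)='F' (+5 fires, +2 burnt)
  -> target ignites at step 1
Step 2: cell (2,0)='.' (+4 fires, +5 burnt)
Step 3: cell (2,0)='.' (+4 fires, +4 burnt)
Step 4: cell (2,0)='.' (+3 fires, +4 burnt)
Step 5: cell (2,0)='.' (+2 fires, +3 burnt)
Step 6: cell (2,0)='.' (+1 fires, +2 burnt)
Step 7: cell (2,0)='.' (+0 fires, +1 burnt)
  fire out at step 7

1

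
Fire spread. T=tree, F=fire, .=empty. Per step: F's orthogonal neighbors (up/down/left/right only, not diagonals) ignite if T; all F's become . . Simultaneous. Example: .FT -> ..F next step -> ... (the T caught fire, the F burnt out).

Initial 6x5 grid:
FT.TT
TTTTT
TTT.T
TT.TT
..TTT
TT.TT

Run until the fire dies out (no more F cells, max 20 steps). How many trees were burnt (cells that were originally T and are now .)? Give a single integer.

Step 1: +2 fires, +1 burnt (F count now 2)
Step 2: +2 fires, +2 burnt (F count now 2)
Step 3: +3 fires, +2 burnt (F count now 3)
Step 4: +3 fires, +3 burnt (F count now 3)
Step 5: +2 fires, +3 burnt (F count now 2)
Step 6: +2 fires, +2 burnt (F count now 2)
Step 7: +1 fires, +2 burnt (F count now 1)
Step 8: +2 fires, +1 burnt (F count now 2)
Step 9: +2 fires, +2 burnt (F count now 2)
Step 10: +2 fires, +2 burnt (F count now 2)
Step 11: +0 fires, +2 burnt (F count now 0)
Fire out after step 11
Initially T: 23, now '.': 28
Total burnt (originally-T cells now '.'): 21

Answer: 21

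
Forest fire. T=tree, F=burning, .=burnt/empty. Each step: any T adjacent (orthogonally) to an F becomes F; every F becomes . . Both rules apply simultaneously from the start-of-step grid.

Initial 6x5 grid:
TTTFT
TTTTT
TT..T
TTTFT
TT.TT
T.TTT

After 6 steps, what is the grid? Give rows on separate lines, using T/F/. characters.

Step 1: 6 trees catch fire, 2 burn out
  TTF.F
  TTTFT
  TT..T
  TTF.F
  TT.FT
  T.TTT
Step 2: 7 trees catch fire, 6 burn out
  TF...
  TTF.F
  TT..F
  TF...
  TT..F
  T.TFT
Step 3: 7 trees catch fire, 7 burn out
  F....
  TF...
  TF...
  F....
  TF...
  T.F.F
Step 4: 3 trees catch fire, 7 burn out
  .....
  F....
  F....
  .....
  F....
  T....
Step 5: 1 trees catch fire, 3 burn out
  .....
  .....
  .....
  .....
  .....
  F....
Step 6: 0 trees catch fire, 1 burn out
  .....
  .....
  .....
  .....
  .....
  .....

.....
.....
.....
.....
.....
.....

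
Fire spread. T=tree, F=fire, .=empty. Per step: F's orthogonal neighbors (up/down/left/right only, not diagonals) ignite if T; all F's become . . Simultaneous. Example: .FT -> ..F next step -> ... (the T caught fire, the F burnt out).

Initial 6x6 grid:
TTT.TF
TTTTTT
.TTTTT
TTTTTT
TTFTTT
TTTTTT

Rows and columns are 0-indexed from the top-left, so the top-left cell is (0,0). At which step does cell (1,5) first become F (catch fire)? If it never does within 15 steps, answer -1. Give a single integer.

Step 1: cell (1,5)='F' (+6 fires, +2 burnt)
  -> target ignites at step 1
Step 2: cell (1,5)='.' (+9 fires, +6 burnt)
Step 3: cell (1,5)='.' (+11 fires, +9 burnt)
Step 4: cell (1,5)='.' (+3 fires, +11 burnt)
Step 5: cell (1,5)='.' (+2 fires, +3 burnt)
Step 6: cell (1,5)='.' (+1 fires, +2 burnt)
Step 7: cell (1,5)='.' (+0 fires, +1 burnt)
  fire out at step 7

1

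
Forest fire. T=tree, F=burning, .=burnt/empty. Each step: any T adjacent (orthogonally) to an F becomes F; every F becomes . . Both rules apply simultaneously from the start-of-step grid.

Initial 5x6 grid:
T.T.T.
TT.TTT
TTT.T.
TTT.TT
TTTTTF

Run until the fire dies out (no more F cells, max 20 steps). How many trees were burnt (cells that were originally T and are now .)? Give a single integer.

Step 1: +2 fires, +1 burnt (F count now 2)
Step 2: +2 fires, +2 burnt (F count now 2)
Step 3: +2 fires, +2 burnt (F count now 2)
Step 4: +3 fires, +2 burnt (F count now 3)
Step 5: +6 fires, +3 burnt (F count now 6)
Step 6: +2 fires, +6 burnt (F count now 2)
Step 7: +2 fires, +2 burnt (F count now 2)
Step 8: +1 fires, +2 burnt (F count now 1)
Step 9: +1 fires, +1 burnt (F count now 1)
Step 10: +0 fires, +1 burnt (F count now 0)
Fire out after step 10
Initially T: 22, now '.': 29
Total burnt (originally-T cells now '.'): 21

Answer: 21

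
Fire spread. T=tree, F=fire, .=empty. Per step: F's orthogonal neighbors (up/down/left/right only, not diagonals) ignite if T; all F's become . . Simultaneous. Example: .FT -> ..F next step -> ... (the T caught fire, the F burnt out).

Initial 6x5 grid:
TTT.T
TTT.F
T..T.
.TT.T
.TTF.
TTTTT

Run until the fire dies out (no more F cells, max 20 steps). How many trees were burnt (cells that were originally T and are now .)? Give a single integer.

Answer: 10

Derivation:
Step 1: +3 fires, +2 burnt (F count now 3)
Step 2: +4 fires, +3 burnt (F count now 4)
Step 3: +2 fires, +4 burnt (F count now 2)
Step 4: +1 fires, +2 burnt (F count now 1)
Step 5: +0 fires, +1 burnt (F count now 0)
Fire out after step 5
Initially T: 19, now '.': 21
Total burnt (originally-T cells now '.'): 10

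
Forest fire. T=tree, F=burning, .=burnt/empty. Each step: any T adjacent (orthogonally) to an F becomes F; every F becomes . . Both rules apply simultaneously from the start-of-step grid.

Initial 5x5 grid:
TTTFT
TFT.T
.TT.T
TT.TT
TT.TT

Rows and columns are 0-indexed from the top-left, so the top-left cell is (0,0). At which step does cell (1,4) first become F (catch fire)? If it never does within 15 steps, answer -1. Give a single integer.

Step 1: cell (1,4)='T' (+6 fires, +2 burnt)
Step 2: cell (1,4)='F' (+4 fires, +6 burnt)
  -> target ignites at step 2
Step 3: cell (1,4)='.' (+3 fires, +4 burnt)
Step 4: cell (1,4)='.' (+2 fires, +3 burnt)
Step 5: cell (1,4)='.' (+2 fires, +2 burnt)
Step 6: cell (1,4)='.' (+1 fires, +2 burnt)
Step 7: cell (1,4)='.' (+0 fires, +1 burnt)
  fire out at step 7

2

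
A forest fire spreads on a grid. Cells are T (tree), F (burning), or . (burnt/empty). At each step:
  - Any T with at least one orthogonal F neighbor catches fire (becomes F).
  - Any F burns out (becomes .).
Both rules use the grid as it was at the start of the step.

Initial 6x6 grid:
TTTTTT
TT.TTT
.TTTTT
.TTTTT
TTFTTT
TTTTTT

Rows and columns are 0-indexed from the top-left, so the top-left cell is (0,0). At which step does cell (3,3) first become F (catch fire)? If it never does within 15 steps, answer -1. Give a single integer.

Step 1: cell (3,3)='T' (+4 fires, +1 burnt)
Step 2: cell (3,3)='F' (+7 fires, +4 burnt)
  -> target ignites at step 2
Step 3: cell (3,3)='.' (+6 fires, +7 burnt)
Step 4: cell (3,3)='.' (+5 fires, +6 burnt)
Step 5: cell (3,3)='.' (+5 fires, +5 burnt)
Step 6: cell (3,3)='.' (+4 fires, +5 burnt)
Step 7: cell (3,3)='.' (+1 fires, +4 burnt)
Step 8: cell (3,3)='.' (+0 fires, +1 burnt)
  fire out at step 8

2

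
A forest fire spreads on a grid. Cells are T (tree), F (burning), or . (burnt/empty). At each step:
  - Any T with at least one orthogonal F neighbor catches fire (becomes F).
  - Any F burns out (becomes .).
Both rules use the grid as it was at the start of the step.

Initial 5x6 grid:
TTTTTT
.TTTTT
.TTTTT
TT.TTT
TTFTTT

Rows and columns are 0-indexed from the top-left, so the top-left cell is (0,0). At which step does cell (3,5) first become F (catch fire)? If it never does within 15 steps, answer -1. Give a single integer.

Step 1: cell (3,5)='T' (+2 fires, +1 burnt)
Step 2: cell (3,5)='T' (+4 fires, +2 burnt)
Step 3: cell (3,5)='T' (+5 fires, +4 burnt)
Step 4: cell (3,5)='F' (+5 fires, +5 burnt)
  -> target ignites at step 4
Step 5: cell (3,5)='.' (+5 fires, +5 burnt)
Step 6: cell (3,5)='.' (+4 fires, +5 burnt)
Step 7: cell (3,5)='.' (+1 fires, +4 burnt)
Step 8: cell (3,5)='.' (+0 fires, +1 burnt)
  fire out at step 8

4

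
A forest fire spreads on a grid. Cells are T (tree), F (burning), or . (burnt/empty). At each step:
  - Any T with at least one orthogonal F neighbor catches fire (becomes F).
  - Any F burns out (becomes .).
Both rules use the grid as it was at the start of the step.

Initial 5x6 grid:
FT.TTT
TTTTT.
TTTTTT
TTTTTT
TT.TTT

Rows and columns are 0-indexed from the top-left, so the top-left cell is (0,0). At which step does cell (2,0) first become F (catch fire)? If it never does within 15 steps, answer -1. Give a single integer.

Step 1: cell (2,0)='T' (+2 fires, +1 burnt)
Step 2: cell (2,0)='F' (+2 fires, +2 burnt)
  -> target ignites at step 2
Step 3: cell (2,0)='.' (+3 fires, +2 burnt)
Step 4: cell (2,0)='.' (+4 fires, +3 burnt)
Step 5: cell (2,0)='.' (+5 fires, +4 burnt)
Step 6: cell (2,0)='.' (+3 fires, +5 burnt)
Step 7: cell (2,0)='.' (+4 fires, +3 burnt)
Step 8: cell (2,0)='.' (+2 fires, +4 burnt)
Step 9: cell (2,0)='.' (+1 fires, +2 burnt)
Step 10: cell (2,0)='.' (+0 fires, +1 burnt)
  fire out at step 10

2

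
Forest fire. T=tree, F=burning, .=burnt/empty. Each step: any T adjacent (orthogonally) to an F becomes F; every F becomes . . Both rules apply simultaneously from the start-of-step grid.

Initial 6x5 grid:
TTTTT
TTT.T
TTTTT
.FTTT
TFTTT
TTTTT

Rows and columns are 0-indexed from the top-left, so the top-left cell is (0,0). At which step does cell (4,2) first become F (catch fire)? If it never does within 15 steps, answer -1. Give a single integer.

Step 1: cell (4,2)='F' (+5 fires, +2 burnt)
  -> target ignites at step 1
Step 2: cell (4,2)='.' (+7 fires, +5 burnt)
Step 3: cell (4,2)='.' (+7 fires, +7 burnt)
Step 4: cell (4,2)='.' (+4 fires, +7 burnt)
Step 5: cell (4,2)='.' (+2 fires, +4 burnt)
Step 6: cell (4,2)='.' (+1 fires, +2 burnt)
Step 7: cell (4,2)='.' (+0 fires, +1 burnt)
  fire out at step 7

1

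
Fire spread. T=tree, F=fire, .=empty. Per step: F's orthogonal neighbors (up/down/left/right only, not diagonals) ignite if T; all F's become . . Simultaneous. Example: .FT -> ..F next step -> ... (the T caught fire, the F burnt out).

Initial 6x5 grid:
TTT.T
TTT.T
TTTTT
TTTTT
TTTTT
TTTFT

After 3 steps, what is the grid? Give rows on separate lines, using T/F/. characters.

Step 1: 3 trees catch fire, 1 burn out
  TTT.T
  TTT.T
  TTTTT
  TTTTT
  TTTFT
  TTF.F
Step 2: 4 trees catch fire, 3 burn out
  TTT.T
  TTT.T
  TTTTT
  TTTFT
  TTF.F
  TF...
Step 3: 5 trees catch fire, 4 burn out
  TTT.T
  TTT.T
  TTTFT
  TTF.F
  TF...
  F....

TTT.T
TTT.T
TTTFT
TTF.F
TF...
F....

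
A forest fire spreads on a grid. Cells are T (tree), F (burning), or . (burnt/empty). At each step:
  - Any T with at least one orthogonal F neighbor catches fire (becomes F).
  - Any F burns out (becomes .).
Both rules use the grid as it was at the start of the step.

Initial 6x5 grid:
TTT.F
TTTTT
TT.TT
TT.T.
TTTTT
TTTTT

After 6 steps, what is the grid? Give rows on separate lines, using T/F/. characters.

Step 1: 1 trees catch fire, 1 burn out
  TTT..
  TTTTF
  TT.TT
  TT.T.
  TTTTT
  TTTTT
Step 2: 2 trees catch fire, 1 burn out
  TTT..
  TTTF.
  TT.TF
  TT.T.
  TTTTT
  TTTTT
Step 3: 2 trees catch fire, 2 burn out
  TTT..
  TTF..
  TT.F.
  TT.T.
  TTTTT
  TTTTT
Step 4: 3 trees catch fire, 2 burn out
  TTF..
  TF...
  TT...
  TT.F.
  TTTTT
  TTTTT
Step 5: 4 trees catch fire, 3 burn out
  TF...
  F....
  TF...
  TT...
  TTTFT
  TTTTT
Step 6: 6 trees catch fire, 4 burn out
  F....
  .....
  F....
  TF...
  TTF.F
  TTTFT

F....
.....
F....
TF...
TTF.F
TTTFT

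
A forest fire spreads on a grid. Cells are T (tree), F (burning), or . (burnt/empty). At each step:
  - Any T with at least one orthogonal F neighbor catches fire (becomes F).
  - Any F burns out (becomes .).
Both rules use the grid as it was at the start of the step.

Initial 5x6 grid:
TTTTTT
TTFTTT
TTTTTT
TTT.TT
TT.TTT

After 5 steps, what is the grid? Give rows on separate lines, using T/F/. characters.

Step 1: 4 trees catch fire, 1 burn out
  TTFTTT
  TF.FTT
  TTFTTT
  TTT.TT
  TT.TTT
Step 2: 7 trees catch fire, 4 burn out
  TF.FTT
  F...FT
  TF.FTT
  TTF.TT
  TT.TTT
Step 3: 6 trees catch fire, 7 burn out
  F...FT
  .....F
  F...FT
  TF..TT
  TT.TTT
Step 4: 5 trees catch fire, 6 burn out
  .....F
  ......
  .....F
  F...FT
  TF.TTT
Step 5: 3 trees catch fire, 5 burn out
  ......
  ......
  ......
  .....F
  F..TFT

......
......
......
.....F
F..TFT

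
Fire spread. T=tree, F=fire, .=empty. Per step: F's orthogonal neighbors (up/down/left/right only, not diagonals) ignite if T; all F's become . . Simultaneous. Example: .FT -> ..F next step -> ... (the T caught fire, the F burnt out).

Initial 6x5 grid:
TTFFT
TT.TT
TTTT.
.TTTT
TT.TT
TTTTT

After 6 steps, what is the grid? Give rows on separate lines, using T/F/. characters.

Step 1: 3 trees catch fire, 2 burn out
  TF..F
  TT.FT
  TTTT.
  .TTTT
  TT.TT
  TTTTT
Step 2: 4 trees catch fire, 3 burn out
  F....
  TF..F
  TTTF.
  .TTTT
  TT.TT
  TTTTT
Step 3: 4 trees catch fire, 4 burn out
  .....
  F....
  TFF..
  .TTFT
  TT.TT
  TTTTT
Step 4: 5 trees catch fire, 4 burn out
  .....
  .....
  F....
  .FF.F
  TT.FT
  TTTTT
Step 5: 3 trees catch fire, 5 burn out
  .....
  .....
  .....
  .....
  TF..F
  TTTFT
Step 6: 4 trees catch fire, 3 burn out
  .....
  .....
  .....
  .....
  F....
  TFF.F

.....
.....
.....
.....
F....
TFF.F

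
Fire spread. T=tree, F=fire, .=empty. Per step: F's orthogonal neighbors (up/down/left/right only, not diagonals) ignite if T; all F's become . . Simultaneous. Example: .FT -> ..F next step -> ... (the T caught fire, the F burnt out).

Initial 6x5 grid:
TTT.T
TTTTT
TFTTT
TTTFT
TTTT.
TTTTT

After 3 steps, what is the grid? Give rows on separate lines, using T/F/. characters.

Step 1: 8 trees catch fire, 2 burn out
  TTT.T
  TFTTT
  F.FFT
  TFF.F
  TTTF.
  TTTTT
Step 2: 9 trees catch fire, 8 burn out
  TFT.T
  F.FFT
  ....F
  F....
  TFF..
  TTTFT
Step 3: 7 trees catch fire, 9 burn out
  F.F.T
  ....F
  .....
  .....
  F....
  TFF.F

F.F.T
....F
.....
.....
F....
TFF.F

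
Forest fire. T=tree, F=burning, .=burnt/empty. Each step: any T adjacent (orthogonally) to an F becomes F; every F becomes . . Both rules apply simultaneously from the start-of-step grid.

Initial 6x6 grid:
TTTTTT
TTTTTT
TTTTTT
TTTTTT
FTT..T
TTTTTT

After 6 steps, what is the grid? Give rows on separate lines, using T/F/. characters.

Step 1: 3 trees catch fire, 1 burn out
  TTTTTT
  TTTTTT
  TTTTTT
  FTTTTT
  .FT..T
  FTTTTT
Step 2: 4 trees catch fire, 3 burn out
  TTTTTT
  TTTTTT
  FTTTTT
  .FTTTT
  ..F..T
  .FTTTT
Step 3: 4 trees catch fire, 4 burn out
  TTTTTT
  FTTTTT
  .FTTTT
  ..FTTT
  .....T
  ..FTTT
Step 4: 5 trees catch fire, 4 burn out
  FTTTTT
  .FTTTT
  ..FTTT
  ...FTT
  .....T
  ...FTT
Step 5: 5 trees catch fire, 5 burn out
  .FTTTT
  ..FTTT
  ...FTT
  ....FT
  .....T
  ....FT
Step 6: 5 trees catch fire, 5 burn out
  ..FTTT
  ...FTT
  ....FT
  .....F
  .....T
  .....F

..FTTT
...FTT
....FT
.....F
.....T
.....F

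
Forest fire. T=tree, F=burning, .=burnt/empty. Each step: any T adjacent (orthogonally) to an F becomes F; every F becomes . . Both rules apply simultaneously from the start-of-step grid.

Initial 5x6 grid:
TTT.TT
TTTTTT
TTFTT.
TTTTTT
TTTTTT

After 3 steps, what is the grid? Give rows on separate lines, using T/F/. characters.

Step 1: 4 trees catch fire, 1 burn out
  TTT.TT
  TTFTTT
  TF.FT.
  TTFTTT
  TTTTTT
Step 2: 8 trees catch fire, 4 burn out
  TTF.TT
  TF.FTT
  F...F.
  TF.FTT
  TTFTTT
Step 3: 7 trees catch fire, 8 burn out
  TF..TT
  F...FT
  ......
  F...FT
  TF.FTT

TF..TT
F...FT
......
F...FT
TF.FTT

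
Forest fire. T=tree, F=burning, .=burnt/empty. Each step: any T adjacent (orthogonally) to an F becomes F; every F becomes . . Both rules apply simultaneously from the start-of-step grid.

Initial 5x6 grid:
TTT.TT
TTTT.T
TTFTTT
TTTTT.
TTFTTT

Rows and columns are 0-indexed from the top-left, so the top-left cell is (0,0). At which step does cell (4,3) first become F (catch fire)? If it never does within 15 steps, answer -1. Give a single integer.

Step 1: cell (4,3)='F' (+6 fires, +2 burnt)
  -> target ignites at step 1
Step 2: cell (4,3)='.' (+9 fires, +6 burnt)
Step 3: cell (4,3)='.' (+6 fires, +9 burnt)
Step 4: cell (4,3)='.' (+2 fires, +6 burnt)
Step 5: cell (4,3)='.' (+1 fires, +2 burnt)
Step 6: cell (4,3)='.' (+1 fires, +1 burnt)
Step 7: cell (4,3)='.' (+0 fires, +1 burnt)
  fire out at step 7

1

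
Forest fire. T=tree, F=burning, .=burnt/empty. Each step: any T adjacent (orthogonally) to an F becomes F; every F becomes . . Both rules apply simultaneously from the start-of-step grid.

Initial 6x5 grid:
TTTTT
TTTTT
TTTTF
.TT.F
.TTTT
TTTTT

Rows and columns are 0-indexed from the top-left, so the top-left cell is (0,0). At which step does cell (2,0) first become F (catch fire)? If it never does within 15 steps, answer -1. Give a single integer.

Step 1: cell (2,0)='T' (+3 fires, +2 burnt)
Step 2: cell (2,0)='T' (+5 fires, +3 burnt)
Step 3: cell (2,0)='T' (+6 fires, +5 burnt)
Step 4: cell (2,0)='F' (+6 fires, +6 burnt)
  -> target ignites at step 4
Step 5: cell (2,0)='.' (+3 fires, +6 burnt)
Step 6: cell (2,0)='.' (+2 fires, +3 burnt)
Step 7: cell (2,0)='.' (+0 fires, +2 burnt)
  fire out at step 7

4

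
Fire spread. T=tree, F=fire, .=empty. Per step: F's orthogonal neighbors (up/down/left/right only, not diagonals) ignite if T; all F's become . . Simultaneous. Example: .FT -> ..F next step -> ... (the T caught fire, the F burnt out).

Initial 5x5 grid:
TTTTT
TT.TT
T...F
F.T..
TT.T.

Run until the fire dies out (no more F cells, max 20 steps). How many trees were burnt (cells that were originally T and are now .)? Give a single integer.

Answer: 12

Derivation:
Step 1: +3 fires, +2 burnt (F count now 3)
Step 2: +4 fires, +3 burnt (F count now 4)
Step 3: +3 fires, +4 burnt (F count now 3)
Step 4: +2 fires, +3 burnt (F count now 2)
Step 5: +0 fires, +2 burnt (F count now 0)
Fire out after step 5
Initially T: 14, now '.': 23
Total burnt (originally-T cells now '.'): 12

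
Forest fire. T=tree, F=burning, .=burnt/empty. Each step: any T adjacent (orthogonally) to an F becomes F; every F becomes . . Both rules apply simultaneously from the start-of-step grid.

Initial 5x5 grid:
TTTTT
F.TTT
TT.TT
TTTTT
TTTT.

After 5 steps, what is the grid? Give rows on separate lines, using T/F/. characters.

Step 1: 2 trees catch fire, 1 burn out
  FTTTT
  ..TTT
  FT.TT
  TTTTT
  TTTT.
Step 2: 3 trees catch fire, 2 burn out
  .FTTT
  ..TTT
  .F.TT
  FTTTT
  TTTT.
Step 3: 3 trees catch fire, 3 burn out
  ..FTT
  ..TTT
  ...TT
  .FTTT
  FTTT.
Step 4: 4 trees catch fire, 3 burn out
  ...FT
  ..FTT
  ...TT
  ..FTT
  .FTT.
Step 5: 4 trees catch fire, 4 burn out
  ....F
  ...FT
  ...TT
  ...FT
  ..FT.

....F
...FT
...TT
...FT
..FT.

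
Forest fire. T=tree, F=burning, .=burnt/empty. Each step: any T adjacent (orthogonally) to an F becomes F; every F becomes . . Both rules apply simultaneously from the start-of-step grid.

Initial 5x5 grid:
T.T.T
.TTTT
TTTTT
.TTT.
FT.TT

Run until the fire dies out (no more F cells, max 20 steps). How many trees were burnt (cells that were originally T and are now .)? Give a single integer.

Step 1: +1 fires, +1 burnt (F count now 1)
Step 2: +1 fires, +1 burnt (F count now 1)
Step 3: +2 fires, +1 burnt (F count now 2)
Step 4: +4 fires, +2 burnt (F count now 4)
Step 5: +3 fires, +4 burnt (F count now 3)
Step 6: +4 fires, +3 burnt (F count now 4)
Step 7: +1 fires, +4 burnt (F count now 1)
Step 8: +1 fires, +1 burnt (F count now 1)
Step 9: +0 fires, +1 burnt (F count now 0)
Fire out after step 9
Initially T: 18, now '.': 24
Total burnt (originally-T cells now '.'): 17

Answer: 17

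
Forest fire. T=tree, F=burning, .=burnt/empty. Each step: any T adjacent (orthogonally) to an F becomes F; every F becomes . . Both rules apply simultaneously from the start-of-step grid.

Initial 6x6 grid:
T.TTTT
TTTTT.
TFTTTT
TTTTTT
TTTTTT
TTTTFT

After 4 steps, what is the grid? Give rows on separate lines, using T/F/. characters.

Step 1: 7 trees catch fire, 2 burn out
  T.TTTT
  TFTTT.
  F.FTTT
  TFTTTT
  TTTTFT
  TTTF.F
Step 2: 10 trees catch fire, 7 burn out
  T.TTTT
  F.FTT.
  ...FTT
  F.FTFT
  TFTF.F
  TTF...
Step 3: 9 trees catch fire, 10 burn out
  F.FTTT
  ...FT.
  ....FT
  ...F.F
  F.F...
  TF....
Step 4: 4 trees catch fire, 9 burn out
  ...FTT
  ....F.
  .....F
  ......
  ......
  F.....

...FTT
....F.
.....F
......
......
F.....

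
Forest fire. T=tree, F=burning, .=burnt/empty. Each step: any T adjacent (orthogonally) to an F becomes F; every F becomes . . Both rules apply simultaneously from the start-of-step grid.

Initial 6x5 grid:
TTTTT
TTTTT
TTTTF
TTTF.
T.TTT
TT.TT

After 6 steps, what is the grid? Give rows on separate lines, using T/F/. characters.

Step 1: 4 trees catch fire, 2 burn out
  TTTTT
  TTTTF
  TTTF.
  TTF..
  T.TFT
  TT.TT
Step 2: 7 trees catch fire, 4 burn out
  TTTTF
  TTTF.
  TTF..
  TF...
  T.F.F
  TT.FT
Step 3: 5 trees catch fire, 7 burn out
  TTTF.
  TTF..
  TF...
  F....
  T....
  TT..F
Step 4: 4 trees catch fire, 5 burn out
  TTF..
  TF...
  F....
  .....
  F....
  TT...
Step 5: 3 trees catch fire, 4 burn out
  TF...
  F....
  .....
  .....
  .....
  FT...
Step 6: 2 trees catch fire, 3 burn out
  F....
  .....
  .....
  .....
  .....
  .F...

F....
.....
.....
.....
.....
.F...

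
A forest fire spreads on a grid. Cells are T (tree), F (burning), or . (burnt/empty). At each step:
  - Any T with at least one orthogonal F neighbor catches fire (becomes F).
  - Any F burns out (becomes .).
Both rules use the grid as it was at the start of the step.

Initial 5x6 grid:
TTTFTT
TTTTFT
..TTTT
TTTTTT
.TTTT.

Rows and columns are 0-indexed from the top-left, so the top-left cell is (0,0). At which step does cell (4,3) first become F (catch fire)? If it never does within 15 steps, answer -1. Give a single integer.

Step 1: cell (4,3)='T' (+5 fires, +2 burnt)
Step 2: cell (4,3)='T' (+6 fires, +5 burnt)
Step 3: cell (4,3)='T' (+6 fires, +6 burnt)
Step 4: cell (4,3)='F' (+3 fires, +6 burnt)
  -> target ignites at step 4
Step 5: cell (4,3)='.' (+2 fires, +3 burnt)
Step 6: cell (4,3)='.' (+2 fires, +2 burnt)
Step 7: cell (4,3)='.' (+0 fires, +2 burnt)
  fire out at step 7

4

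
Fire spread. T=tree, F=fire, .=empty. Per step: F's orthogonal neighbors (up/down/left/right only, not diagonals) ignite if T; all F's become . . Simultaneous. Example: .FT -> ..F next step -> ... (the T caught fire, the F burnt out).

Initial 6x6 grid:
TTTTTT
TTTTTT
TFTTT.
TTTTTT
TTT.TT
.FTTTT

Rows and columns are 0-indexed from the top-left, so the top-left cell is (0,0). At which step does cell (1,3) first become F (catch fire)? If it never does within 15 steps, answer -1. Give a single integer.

Step 1: cell (1,3)='T' (+6 fires, +2 burnt)
Step 2: cell (1,3)='T' (+9 fires, +6 burnt)
Step 3: cell (1,3)='F' (+6 fires, +9 burnt)
  -> target ignites at step 3
Step 4: cell (1,3)='.' (+5 fires, +6 burnt)
Step 5: cell (1,3)='.' (+4 fires, +5 burnt)
Step 6: cell (1,3)='.' (+1 fires, +4 burnt)
Step 7: cell (1,3)='.' (+0 fires, +1 burnt)
  fire out at step 7

3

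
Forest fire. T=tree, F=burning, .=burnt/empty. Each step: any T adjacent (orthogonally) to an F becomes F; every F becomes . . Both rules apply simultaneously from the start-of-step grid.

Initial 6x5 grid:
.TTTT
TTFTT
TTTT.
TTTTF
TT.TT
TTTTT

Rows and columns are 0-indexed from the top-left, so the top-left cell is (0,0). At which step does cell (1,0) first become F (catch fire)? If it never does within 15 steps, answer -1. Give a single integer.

Step 1: cell (1,0)='T' (+6 fires, +2 burnt)
Step 2: cell (1,0)='F' (+9 fires, +6 burnt)
  -> target ignites at step 2
Step 3: cell (1,0)='.' (+4 fires, +9 burnt)
Step 4: cell (1,0)='.' (+3 fires, +4 burnt)
Step 5: cell (1,0)='.' (+2 fires, +3 burnt)
Step 6: cell (1,0)='.' (+1 fires, +2 burnt)
Step 7: cell (1,0)='.' (+0 fires, +1 burnt)
  fire out at step 7

2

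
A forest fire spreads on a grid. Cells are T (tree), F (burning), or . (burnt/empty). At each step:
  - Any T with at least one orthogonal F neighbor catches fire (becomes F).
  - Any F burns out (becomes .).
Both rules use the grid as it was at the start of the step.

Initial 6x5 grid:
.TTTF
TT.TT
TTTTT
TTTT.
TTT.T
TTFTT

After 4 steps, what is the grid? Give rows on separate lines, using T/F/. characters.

Step 1: 5 trees catch fire, 2 burn out
  .TTF.
  TT.TF
  TTTTT
  TTTT.
  TTF.T
  TF.FT
Step 2: 7 trees catch fire, 5 burn out
  .TF..
  TT.F.
  TTTTF
  TTFT.
  TF..T
  F...F
Step 3: 7 trees catch fire, 7 burn out
  .F...
  TT...
  TTFF.
  TF.F.
  F...F
  .....
Step 4: 3 trees catch fire, 7 burn out
  .....
  TF...
  TF...
  F....
  .....
  .....

.....
TF...
TF...
F....
.....
.....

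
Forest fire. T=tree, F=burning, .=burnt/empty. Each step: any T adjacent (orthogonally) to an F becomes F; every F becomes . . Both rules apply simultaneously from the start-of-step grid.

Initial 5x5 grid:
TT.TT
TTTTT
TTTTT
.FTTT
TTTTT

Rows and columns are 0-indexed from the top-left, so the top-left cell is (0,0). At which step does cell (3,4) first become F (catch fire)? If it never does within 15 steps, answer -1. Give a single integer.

Step 1: cell (3,4)='T' (+3 fires, +1 burnt)
Step 2: cell (3,4)='T' (+6 fires, +3 burnt)
Step 3: cell (3,4)='F' (+6 fires, +6 burnt)
  -> target ignites at step 3
Step 4: cell (3,4)='.' (+4 fires, +6 burnt)
Step 5: cell (3,4)='.' (+2 fires, +4 burnt)
Step 6: cell (3,4)='.' (+1 fires, +2 burnt)
Step 7: cell (3,4)='.' (+0 fires, +1 burnt)
  fire out at step 7

3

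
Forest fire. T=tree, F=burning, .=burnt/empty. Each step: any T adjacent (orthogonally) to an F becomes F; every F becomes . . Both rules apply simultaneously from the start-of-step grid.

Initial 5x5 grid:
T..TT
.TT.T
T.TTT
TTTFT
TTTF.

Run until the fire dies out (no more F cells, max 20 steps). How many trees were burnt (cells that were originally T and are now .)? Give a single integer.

Answer: 16

Derivation:
Step 1: +4 fires, +2 burnt (F count now 4)
Step 2: +4 fires, +4 burnt (F count now 4)
Step 3: +4 fires, +4 burnt (F count now 4)
Step 4: +3 fires, +4 burnt (F count now 3)
Step 5: +1 fires, +3 burnt (F count now 1)
Step 6: +0 fires, +1 burnt (F count now 0)
Fire out after step 6
Initially T: 17, now '.': 24
Total burnt (originally-T cells now '.'): 16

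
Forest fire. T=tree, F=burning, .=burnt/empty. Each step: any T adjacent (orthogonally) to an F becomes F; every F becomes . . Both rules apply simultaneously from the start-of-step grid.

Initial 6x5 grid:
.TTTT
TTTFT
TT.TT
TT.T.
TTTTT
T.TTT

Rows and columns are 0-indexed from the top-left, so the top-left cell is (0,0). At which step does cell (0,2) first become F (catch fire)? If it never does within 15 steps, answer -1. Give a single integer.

Step 1: cell (0,2)='T' (+4 fires, +1 burnt)
Step 2: cell (0,2)='F' (+5 fires, +4 burnt)
  -> target ignites at step 2
Step 3: cell (0,2)='.' (+4 fires, +5 burnt)
Step 4: cell (0,2)='.' (+5 fires, +4 burnt)
Step 5: cell (0,2)='.' (+4 fires, +5 burnt)
Step 6: cell (0,2)='.' (+1 fires, +4 burnt)
Step 7: cell (0,2)='.' (+1 fires, +1 burnt)
Step 8: cell (0,2)='.' (+0 fires, +1 burnt)
  fire out at step 8

2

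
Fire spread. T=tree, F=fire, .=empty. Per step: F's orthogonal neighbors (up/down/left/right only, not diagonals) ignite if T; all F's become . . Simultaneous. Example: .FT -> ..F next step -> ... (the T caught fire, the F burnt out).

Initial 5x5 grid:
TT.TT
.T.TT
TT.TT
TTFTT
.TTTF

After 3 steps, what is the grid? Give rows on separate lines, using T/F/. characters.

Step 1: 5 trees catch fire, 2 burn out
  TT.TT
  .T.TT
  TT.TT
  TF.FF
  .TFF.
Step 2: 5 trees catch fire, 5 burn out
  TT.TT
  .T.TT
  TF.FF
  F....
  .F...
Step 3: 4 trees catch fire, 5 burn out
  TT.TT
  .F.FF
  F....
  .....
  .....

TT.TT
.F.FF
F....
.....
.....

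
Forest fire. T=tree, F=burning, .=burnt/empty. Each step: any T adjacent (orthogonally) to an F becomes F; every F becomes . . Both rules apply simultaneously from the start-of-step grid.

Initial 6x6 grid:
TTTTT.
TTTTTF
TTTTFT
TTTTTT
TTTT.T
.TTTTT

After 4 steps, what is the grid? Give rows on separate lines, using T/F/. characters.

Step 1: 4 trees catch fire, 2 burn out
  TTTTT.
  TTTTF.
  TTTF.F
  TTTTFT
  TTTT.T
  .TTTTT
Step 2: 5 trees catch fire, 4 burn out
  TTTTF.
  TTTF..
  TTF...
  TTTF.F
  TTTT.T
  .TTTTT
Step 3: 6 trees catch fire, 5 burn out
  TTTF..
  TTF...
  TF....
  TTF...
  TTTF.F
  .TTTTT
Step 4: 7 trees catch fire, 6 burn out
  TTF...
  TF....
  F.....
  TF....
  TTF...
  .TTFTF

TTF...
TF....
F.....
TF....
TTF...
.TTFTF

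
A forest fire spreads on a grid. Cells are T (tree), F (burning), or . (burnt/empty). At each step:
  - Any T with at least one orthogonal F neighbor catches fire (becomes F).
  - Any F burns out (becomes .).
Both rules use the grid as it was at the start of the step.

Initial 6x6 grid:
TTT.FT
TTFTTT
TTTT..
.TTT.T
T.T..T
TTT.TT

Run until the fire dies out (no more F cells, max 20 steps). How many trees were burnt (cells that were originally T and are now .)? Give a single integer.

Step 1: +6 fires, +2 burnt (F count now 6)
Step 2: +6 fires, +6 burnt (F count now 6)
Step 3: +5 fires, +6 burnt (F count now 5)
Step 4: +1 fires, +5 burnt (F count now 1)
Step 5: +1 fires, +1 burnt (F count now 1)
Step 6: +1 fires, +1 burnt (F count now 1)
Step 7: +1 fires, +1 burnt (F count now 1)
Step 8: +0 fires, +1 burnt (F count now 0)
Fire out after step 8
Initially T: 25, now '.': 32
Total burnt (originally-T cells now '.'): 21

Answer: 21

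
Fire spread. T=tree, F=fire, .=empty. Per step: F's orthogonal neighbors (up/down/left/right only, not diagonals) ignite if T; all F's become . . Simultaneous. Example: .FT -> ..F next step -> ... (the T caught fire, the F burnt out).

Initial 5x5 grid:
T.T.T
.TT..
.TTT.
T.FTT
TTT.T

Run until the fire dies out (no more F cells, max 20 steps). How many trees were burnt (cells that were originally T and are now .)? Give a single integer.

Answer: 13

Derivation:
Step 1: +3 fires, +1 burnt (F count now 3)
Step 2: +5 fires, +3 burnt (F count now 5)
Step 3: +4 fires, +5 burnt (F count now 4)
Step 4: +1 fires, +4 burnt (F count now 1)
Step 5: +0 fires, +1 burnt (F count now 0)
Fire out after step 5
Initially T: 15, now '.': 23
Total burnt (originally-T cells now '.'): 13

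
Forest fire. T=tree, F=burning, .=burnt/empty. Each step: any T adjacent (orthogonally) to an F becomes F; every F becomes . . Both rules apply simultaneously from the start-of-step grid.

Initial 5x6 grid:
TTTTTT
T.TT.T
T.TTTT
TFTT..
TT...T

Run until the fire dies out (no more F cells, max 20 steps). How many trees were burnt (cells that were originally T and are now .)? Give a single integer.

Step 1: +3 fires, +1 burnt (F count now 3)
Step 2: +4 fires, +3 burnt (F count now 4)
Step 3: +3 fires, +4 burnt (F count now 3)
Step 4: +4 fires, +3 burnt (F count now 4)
Step 5: +3 fires, +4 burnt (F count now 3)
Step 6: +2 fires, +3 burnt (F count now 2)
Step 7: +1 fires, +2 burnt (F count now 1)
Step 8: +0 fires, +1 burnt (F count now 0)
Fire out after step 8
Initially T: 21, now '.': 29
Total burnt (originally-T cells now '.'): 20

Answer: 20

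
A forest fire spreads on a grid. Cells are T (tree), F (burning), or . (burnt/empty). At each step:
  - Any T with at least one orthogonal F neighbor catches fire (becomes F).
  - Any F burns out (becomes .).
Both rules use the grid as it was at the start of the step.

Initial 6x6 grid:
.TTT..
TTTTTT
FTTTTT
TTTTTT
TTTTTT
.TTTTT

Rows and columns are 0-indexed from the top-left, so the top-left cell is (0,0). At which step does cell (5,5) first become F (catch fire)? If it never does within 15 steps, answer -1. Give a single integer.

Step 1: cell (5,5)='T' (+3 fires, +1 burnt)
Step 2: cell (5,5)='T' (+4 fires, +3 burnt)
Step 3: cell (5,5)='T' (+5 fires, +4 burnt)
Step 4: cell (5,5)='T' (+6 fires, +5 burnt)
Step 5: cell (5,5)='T' (+6 fires, +6 burnt)
Step 6: cell (5,5)='T' (+4 fires, +6 burnt)
Step 7: cell (5,5)='T' (+2 fires, +4 burnt)
Step 8: cell (5,5)='F' (+1 fires, +2 burnt)
  -> target ignites at step 8
Step 9: cell (5,5)='.' (+0 fires, +1 burnt)
  fire out at step 9

8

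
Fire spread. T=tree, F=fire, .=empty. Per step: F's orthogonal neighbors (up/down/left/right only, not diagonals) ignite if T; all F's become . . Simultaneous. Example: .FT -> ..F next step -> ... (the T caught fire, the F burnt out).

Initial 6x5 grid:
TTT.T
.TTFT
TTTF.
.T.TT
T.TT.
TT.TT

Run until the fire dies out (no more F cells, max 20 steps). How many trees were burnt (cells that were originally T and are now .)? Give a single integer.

Answer: 17

Derivation:
Step 1: +4 fires, +2 burnt (F count now 4)
Step 2: +6 fires, +4 burnt (F count now 6)
Step 3: +5 fires, +6 burnt (F count now 5)
Step 4: +2 fires, +5 burnt (F count now 2)
Step 5: +0 fires, +2 burnt (F count now 0)
Fire out after step 5
Initially T: 20, now '.': 27
Total burnt (originally-T cells now '.'): 17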